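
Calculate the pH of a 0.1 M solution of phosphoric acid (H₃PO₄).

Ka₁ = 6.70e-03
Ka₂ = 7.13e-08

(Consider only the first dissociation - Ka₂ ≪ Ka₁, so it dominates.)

First dissociation dominates. From Ka₁ = [H⁺][HA⁻]/[H₂A], x² + Ka₁·x − Ka₁·C = 0 with C = 0.1 M and Ka₁ = 6.70e-03. Solving: [H⁺] = (−Ka₁ + √(Ka₁² + 4·Ka₁·C)) / 2 = 2.2750e-02 M. pH = -log(2.2750e-02) = 1.64.

pH = 1.64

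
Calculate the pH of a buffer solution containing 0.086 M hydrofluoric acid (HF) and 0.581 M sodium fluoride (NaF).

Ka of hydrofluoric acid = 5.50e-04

pKa = -log(5.50e-04) = 3.26. pH = pKa + log([A⁻]/[HA]) = 3.26 + log(0.581/0.086)

pH = 4.09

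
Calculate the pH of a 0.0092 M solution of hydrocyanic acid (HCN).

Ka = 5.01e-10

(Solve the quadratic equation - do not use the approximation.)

x² + Ka×x - Ka×C = 0. Using quadratic formula: [H⁺] = 2.1467e-06

pH = 5.67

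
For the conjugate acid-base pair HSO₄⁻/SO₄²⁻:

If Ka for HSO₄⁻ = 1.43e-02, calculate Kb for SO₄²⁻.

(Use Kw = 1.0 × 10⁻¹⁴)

For a conjugate pair Ka × Kb = Kw, so Kb = Kw/Ka = 1.0 × 10⁻¹⁴ / 1.43e-02 = 6.99e-13.

K_b = 6.99e-13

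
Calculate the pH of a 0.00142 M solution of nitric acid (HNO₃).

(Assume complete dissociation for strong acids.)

[H⁺] = 0.00142 M for strong acid. pH = -log[H⁺] = -log(0.00142)

pH = 2.85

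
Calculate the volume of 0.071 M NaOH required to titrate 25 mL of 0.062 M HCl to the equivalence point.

At equivalence: moles acid = moles base. moles HCl = 0.062 × 25/1000 = 0.00155 mol. V_base = moles / 0.071 × 1000 = 21.8 mL.

V_{base} = 21.8 mL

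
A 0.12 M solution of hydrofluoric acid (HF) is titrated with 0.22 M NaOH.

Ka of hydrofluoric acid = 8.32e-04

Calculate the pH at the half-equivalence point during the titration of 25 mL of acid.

At half-equivalence [HA] = [A⁻], so Henderson-Hasselbalch gives pH = pKa = -log(8.32e-04) = 3.08.

pH = pKa = 3.08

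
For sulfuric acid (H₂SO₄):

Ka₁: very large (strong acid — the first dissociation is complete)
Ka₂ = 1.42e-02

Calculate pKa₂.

pKa₂ = -log(Ka₂) = -log(1.42e-02) = 1.85.

pK_{a2} = 1.85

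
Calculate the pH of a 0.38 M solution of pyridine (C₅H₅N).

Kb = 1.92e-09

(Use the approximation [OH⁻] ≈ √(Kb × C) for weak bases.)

[OH⁻] = √(Kb × C) = √(1.92e-09 × 0.38) = 2.7011e-05. pOH = 4.57, pH = 14 - pOH

pH = 9.43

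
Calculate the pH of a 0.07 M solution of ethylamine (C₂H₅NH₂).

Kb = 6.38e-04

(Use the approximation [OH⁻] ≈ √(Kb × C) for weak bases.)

[OH⁻] = √(Kb × C) = √(6.38e-04 × 0.07) = 6.6828e-03. pOH = 2.18, pH = 14 - pOH

pH = 11.82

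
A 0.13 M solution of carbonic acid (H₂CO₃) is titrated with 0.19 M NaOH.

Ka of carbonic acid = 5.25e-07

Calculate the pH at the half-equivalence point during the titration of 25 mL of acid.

At half-equivalence [HA] = [A⁻], so Henderson-Hasselbalch gives pH = pKa = -log(5.25e-07) = 6.28.

pH = pKa = 6.28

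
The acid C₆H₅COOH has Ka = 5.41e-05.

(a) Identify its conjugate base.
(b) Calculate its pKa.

(a) The conjugate base is formed by removing one H⁺ from C₆H₅COOH, giving C₆H₅COO⁻. (b) pKa = -log(Ka) = -log(5.41e-05) = 4.27.

Conjugate base: C₆H₅COO⁻; pK_a = 4.27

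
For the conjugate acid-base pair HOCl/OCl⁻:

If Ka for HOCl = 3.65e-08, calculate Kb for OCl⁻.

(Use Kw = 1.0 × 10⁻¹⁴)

For a conjugate pair Ka × Kb = Kw, so Kb = Kw/Ka = 1.0 × 10⁻¹⁴ / 3.65e-08 = 2.74e-07.

K_b = 2.74e-07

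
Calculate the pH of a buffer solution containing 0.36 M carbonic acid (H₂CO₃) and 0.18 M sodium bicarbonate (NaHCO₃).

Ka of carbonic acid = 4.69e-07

pKa = -log(4.69e-07) = 6.33. pH = pKa + log([A⁻]/[HA]) = 6.33 + log(0.18/0.36)

pH = 6.03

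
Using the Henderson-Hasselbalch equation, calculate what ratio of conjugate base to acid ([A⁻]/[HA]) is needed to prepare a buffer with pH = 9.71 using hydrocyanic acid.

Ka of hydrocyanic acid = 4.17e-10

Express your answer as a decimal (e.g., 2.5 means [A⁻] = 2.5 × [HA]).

pKa = -log(4.17e-10) = 9.3799. pH = pKa + log([A⁻]/[HA]), so log([A⁻]/[HA]) = pH − pKa = 9.71 − 9.3799 = 0.3301. [A⁻]/[HA] = 10^(0.3301) = 2.14

[A⁻]/[HA] = 2.14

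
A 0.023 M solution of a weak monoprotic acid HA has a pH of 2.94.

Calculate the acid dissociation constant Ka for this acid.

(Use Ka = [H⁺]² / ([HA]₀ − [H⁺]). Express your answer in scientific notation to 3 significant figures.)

[H⁺] = 10^(−pH) = 10^(−2.94) = 1.148e-03 M. For HA ⇌ H⁺ + A⁻, Ka = [H⁺][A⁻]/[HA] = [H⁺]² / ([HA]₀ − [H⁺]) = (1.148e-03)² / (0.023 − 1.148e-03) = 6.03e-05.

K_a = 6.03e-05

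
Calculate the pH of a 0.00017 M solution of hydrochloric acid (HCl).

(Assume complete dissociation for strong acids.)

[H⁺] = 0.00017 M for strong acid. pH = -log[H⁺] = -log(0.00017)

pH = 3.77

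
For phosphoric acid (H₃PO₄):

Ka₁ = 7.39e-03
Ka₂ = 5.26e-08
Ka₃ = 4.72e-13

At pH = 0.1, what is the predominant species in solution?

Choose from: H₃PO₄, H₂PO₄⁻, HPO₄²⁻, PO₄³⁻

pKa₁ = 2.13, pKa₂ = 7.28, pKa₃ = 12.33. For a polyprotic acid the predominant species crosses at each pKa: below pKa_n the protonated form dominates, above it the deprotonated form does. At pH = 0.1, the predominant species is H₃PO₄.

H₃PO₄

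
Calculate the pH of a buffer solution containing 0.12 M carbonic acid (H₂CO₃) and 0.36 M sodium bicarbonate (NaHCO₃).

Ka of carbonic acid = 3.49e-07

pKa = -log(3.49e-07) = 6.46. pH = pKa + log([A⁻]/[HA]) = 6.46 + log(0.36/0.12)

pH = 6.93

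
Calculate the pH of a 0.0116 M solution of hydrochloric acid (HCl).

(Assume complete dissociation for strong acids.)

[H⁺] = 0.0116 M for strong acid. pH = -log[H⁺] = -log(0.0116)

pH = 1.94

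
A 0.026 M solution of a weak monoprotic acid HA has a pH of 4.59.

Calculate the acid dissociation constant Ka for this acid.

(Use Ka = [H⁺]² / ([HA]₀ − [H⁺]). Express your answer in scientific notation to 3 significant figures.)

[H⁺] = 10^(−pH) = 10^(−4.59) = 2.570e-05 M. For HA ⇌ H⁺ + A⁻, Ka = [H⁺][A⁻]/[HA] = [H⁺]² / ([HA]₀ − [H⁺]) = (2.570e-05)² / (0.026 − 2.570e-05) = 2.54e-08.

K_a = 2.54e-08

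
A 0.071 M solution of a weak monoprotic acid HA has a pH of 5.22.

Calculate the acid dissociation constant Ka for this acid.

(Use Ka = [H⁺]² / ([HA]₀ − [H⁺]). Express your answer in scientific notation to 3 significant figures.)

[H⁺] = 10^(−pH) = 10^(−5.22) = 6.026e-06 M. For HA ⇌ H⁺ + A⁻, Ka = [H⁺][A⁻]/[HA] = [H⁺]² / ([HA]₀ − [H⁺]) = (6.026e-06)² / (0.071 − 6.026e-06) = 5.11e-10.

K_a = 5.11e-10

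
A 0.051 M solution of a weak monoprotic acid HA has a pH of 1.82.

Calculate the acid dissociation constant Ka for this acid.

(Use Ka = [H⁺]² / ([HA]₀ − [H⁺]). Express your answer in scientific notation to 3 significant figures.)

[H⁺] = 10^(−pH) = 10^(−1.82) = 1.514e-02 M. For HA ⇌ H⁺ + A⁻, Ka = [H⁺][A⁻]/[HA] = [H⁺]² / ([HA]₀ − [H⁺]) = (1.514e-02)² / (0.051 − 1.514e-02) = 6.39e-03.

K_a = 6.39e-03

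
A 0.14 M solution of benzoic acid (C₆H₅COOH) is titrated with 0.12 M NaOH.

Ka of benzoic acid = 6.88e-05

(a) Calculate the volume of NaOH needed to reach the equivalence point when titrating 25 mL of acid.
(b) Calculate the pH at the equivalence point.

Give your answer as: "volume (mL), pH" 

moles acid = 0.14 × 25/1000 = 0.0035 mol; V_base = moles/0.12 × 1000 = 29.2 mL. At equivalence only the conjugate base is present: [A⁻] = 0.0035/0.054 = 6.4615e-02 M. Kb = Kw/Ka = 1.45e-10; [OH⁻] = √(Kb × [A⁻]) = 3.0646e-06; pOH = 5.51; pH = 14 - pOH = 8.49.

V = 29.2 mL, pH = 8.49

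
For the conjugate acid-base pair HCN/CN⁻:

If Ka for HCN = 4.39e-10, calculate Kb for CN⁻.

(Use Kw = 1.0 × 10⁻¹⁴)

For a conjugate pair Ka × Kb = Kw, so Kb = Kw/Ka = 1.0 × 10⁻¹⁴ / 4.39e-10 = 2.28e-05.

K_b = 2.28e-05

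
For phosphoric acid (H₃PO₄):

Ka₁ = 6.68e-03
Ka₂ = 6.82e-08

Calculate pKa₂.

pKa₂ = -log(Ka₂) = -log(6.82e-08) = 7.17.

pK_{a2} = 7.17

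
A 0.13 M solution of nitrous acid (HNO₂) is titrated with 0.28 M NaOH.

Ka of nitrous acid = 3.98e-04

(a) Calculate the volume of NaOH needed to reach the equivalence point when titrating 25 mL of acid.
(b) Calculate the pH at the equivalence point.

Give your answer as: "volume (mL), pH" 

moles acid = 0.13 × 25/1000 = 0.00325 mol; V_base = moles/0.28 × 1000 = 11.6 mL. At equivalence only the conjugate base is present: [A⁻] = 0.00325/0.037 = 8.8780e-02 M. Kb = Kw/Ka = 2.51e-11; [OH⁻] = √(Kb × [A⁻]) = 1.4935e-06; pOH = 5.83; pH = 14 - pOH = 8.17.

V = 11.6 mL, pH = 8.17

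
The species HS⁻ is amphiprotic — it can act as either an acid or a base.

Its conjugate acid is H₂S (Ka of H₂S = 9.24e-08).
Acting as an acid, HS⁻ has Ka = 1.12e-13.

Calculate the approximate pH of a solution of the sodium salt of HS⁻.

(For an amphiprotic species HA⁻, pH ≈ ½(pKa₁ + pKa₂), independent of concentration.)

pKa₁ = -log(9.24e-08) = 7.03; pKa₂ = -log(1.12e-13) = 12.95. For an amphiprotic species, pH ≈ ½(pKa₁ + pKa₂) = ½(7.03 + 12.95) = 9.99.

pH = 9.99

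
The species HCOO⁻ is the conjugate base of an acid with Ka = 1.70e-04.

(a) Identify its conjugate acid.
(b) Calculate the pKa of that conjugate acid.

(a) The conjugate acid is formed by adding one H⁺ to HCOO⁻, giving HCOOH. (b) pKa = -log(Ka) = -log(1.70e-04) = 3.77.

Conjugate acid: HCOOH; pK_a = 3.77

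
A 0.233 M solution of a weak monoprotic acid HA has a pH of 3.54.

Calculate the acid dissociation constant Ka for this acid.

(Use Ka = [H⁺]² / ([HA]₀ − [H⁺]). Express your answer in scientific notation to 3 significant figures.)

[H⁺] = 10^(−pH) = 10^(−3.54) = 2.884e-04 M. For HA ⇌ H⁺ + A⁻, Ka = [H⁺][A⁻]/[HA] = [H⁺]² / ([HA]₀ − [H⁺]) = (2.884e-04)² / (0.233 − 2.884e-04) = 3.57e-07.

K_a = 3.57e-07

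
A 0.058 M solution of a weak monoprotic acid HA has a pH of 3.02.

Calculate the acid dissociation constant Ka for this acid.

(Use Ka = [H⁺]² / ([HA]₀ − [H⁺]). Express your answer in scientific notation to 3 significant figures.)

[H⁺] = 10^(−pH) = 10^(−3.02) = 9.550e-04 M. For HA ⇌ H⁺ + A⁻, Ka = [H⁺][A⁻]/[HA] = [H⁺]² / ([HA]₀ − [H⁺]) = (9.550e-04)² / (0.058 − 9.550e-04) = 1.60e-05.

K_a = 1.60e-05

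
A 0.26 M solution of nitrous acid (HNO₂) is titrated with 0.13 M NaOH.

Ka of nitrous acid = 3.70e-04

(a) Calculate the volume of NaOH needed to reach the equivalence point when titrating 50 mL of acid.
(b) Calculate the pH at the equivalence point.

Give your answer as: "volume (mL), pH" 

moles acid = 0.26 × 50/1000 = 0.013 mol; V_base = moles/0.13 × 1000 = 100.0 mL. At equivalence only the conjugate base is present: [A⁻] = 0.013/0.150 = 8.6667e-02 M. Kb = Kw/Ka = 2.70e-11; [OH⁻] = √(Kb × [A⁻]) = 1.5305e-06; pOH = 5.82; pH = 14 - pOH = 8.18.

V = 100.0 mL, pH = 8.18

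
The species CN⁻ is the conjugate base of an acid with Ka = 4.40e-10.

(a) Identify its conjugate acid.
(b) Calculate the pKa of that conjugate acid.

(a) The conjugate acid is formed by adding one H⁺ to CN⁻, giving HCN. (b) pKa = -log(Ka) = -log(4.40e-10) = 9.36.

Conjugate acid: HCN; pK_a = 9.36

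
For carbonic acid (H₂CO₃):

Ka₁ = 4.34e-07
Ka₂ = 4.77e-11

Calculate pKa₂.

pKa₂ = -log(Ka₂) = -log(4.77e-11) = 10.32.

pK_{a2} = 10.32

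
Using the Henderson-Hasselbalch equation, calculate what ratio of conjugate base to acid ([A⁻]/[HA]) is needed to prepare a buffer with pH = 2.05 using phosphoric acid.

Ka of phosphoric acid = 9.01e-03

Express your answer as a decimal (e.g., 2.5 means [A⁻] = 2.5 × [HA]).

pKa = -log(9.01e-03) = 2.0453. pH = pKa + log([A⁻]/[HA]), so log([A⁻]/[HA]) = pH − pKa = 2.05 − 2.0453 = 0.0047. [A⁻]/[HA] = 10^(0.0047) = 1.01

[A⁻]/[HA] = 1.01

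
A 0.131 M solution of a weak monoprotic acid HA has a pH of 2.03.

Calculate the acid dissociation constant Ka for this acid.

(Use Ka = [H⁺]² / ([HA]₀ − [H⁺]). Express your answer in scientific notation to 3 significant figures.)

[H⁺] = 10^(−pH) = 10^(−2.03) = 9.333e-03 M. For HA ⇌ H⁺ + A⁻, Ka = [H⁺][A⁻]/[HA] = [H⁺]² / ([HA]₀ − [H⁺]) = (9.333e-03)² / (0.131 − 9.333e-03) = 7.16e-04.

K_a = 7.16e-04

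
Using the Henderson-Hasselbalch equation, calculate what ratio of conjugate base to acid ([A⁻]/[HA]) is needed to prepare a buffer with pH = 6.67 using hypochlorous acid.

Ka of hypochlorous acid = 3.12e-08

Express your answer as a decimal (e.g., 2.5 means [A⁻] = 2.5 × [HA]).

pKa = -log(3.12e-08) = 7.5058. pH = pKa + log([A⁻]/[HA]), so log([A⁻]/[HA]) = pH − pKa = 6.67 − 7.5058 = -0.8358. [A⁻]/[HA] = 10^(-0.8358) = 0.146

[A⁻]/[HA] = 0.146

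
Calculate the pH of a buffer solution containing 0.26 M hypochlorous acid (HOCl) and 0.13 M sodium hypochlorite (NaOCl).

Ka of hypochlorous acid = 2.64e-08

pKa = -log(2.64e-08) = 7.58. pH = pKa + log([A⁻]/[HA]) = 7.58 + log(0.13/0.26)

pH = 7.28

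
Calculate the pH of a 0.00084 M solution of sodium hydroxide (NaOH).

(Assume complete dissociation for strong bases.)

[OH⁻] = 0.00084 M for strong base. pOH = -log[OH⁻] = 3.08, pH = 14 - pOH

pH = 10.92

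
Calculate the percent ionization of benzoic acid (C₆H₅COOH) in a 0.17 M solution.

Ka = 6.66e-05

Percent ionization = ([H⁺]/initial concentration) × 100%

Using Ka equilibrium: x² + Ka×x - Ka×C = 0. Solving: [H⁺] = 3.3317e-03. Percent = (3.3317e-03/0.17) × 100

Percent ionization = 1.96%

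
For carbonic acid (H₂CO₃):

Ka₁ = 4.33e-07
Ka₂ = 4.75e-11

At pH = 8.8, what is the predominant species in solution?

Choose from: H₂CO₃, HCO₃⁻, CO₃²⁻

pKa₁ = 6.36, pKa₂ = 10.32. For a polyprotic acid the predominant species crosses at each pKa: below pKa_n the protonated form dominates, above it the deprotonated form does. At pH = 8.8, the predominant species is HCO₃⁻.

HCO₃⁻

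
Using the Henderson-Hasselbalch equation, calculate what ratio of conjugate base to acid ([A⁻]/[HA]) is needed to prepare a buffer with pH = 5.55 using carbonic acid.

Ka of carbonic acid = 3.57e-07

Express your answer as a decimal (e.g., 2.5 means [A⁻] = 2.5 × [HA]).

pKa = -log(3.57e-07) = 6.4473. pH = pKa + log([A⁻]/[HA]), so log([A⁻]/[HA]) = pH − pKa = 5.55 − 6.4473 = -0.8973. [A⁻]/[HA] = 10^(-0.8973) = 0.127

[A⁻]/[HA] = 0.127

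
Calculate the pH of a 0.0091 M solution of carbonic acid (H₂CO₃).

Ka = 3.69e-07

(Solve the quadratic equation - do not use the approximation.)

x² + Ka×x - Ka×C = 0. Using quadratic formula: [H⁺] = 5.7763e-05

pH = 4.24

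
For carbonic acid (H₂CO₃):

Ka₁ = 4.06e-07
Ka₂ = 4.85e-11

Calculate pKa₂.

pKa₂ = -log(Ka₂) = -log(4.85e-11) = 10.31.

pK_{a2} = 10.31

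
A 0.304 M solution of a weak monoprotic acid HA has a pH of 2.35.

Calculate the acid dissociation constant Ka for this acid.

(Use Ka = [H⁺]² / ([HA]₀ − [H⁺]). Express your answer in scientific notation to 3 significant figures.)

[H⁺] = 10^(−pH) = 10^(−2.35) = 4.467e-03 M. For HA ⇌ H⁺ + A⁻, Ka = [H⁺][A⁻]/[HA] = [H⁺]² / ([HA]₀ − [H⁺]) = (4.467e-03)² / (0.304 − 4.467e-03) = 6.66e-05.

K_a = 6.66e-05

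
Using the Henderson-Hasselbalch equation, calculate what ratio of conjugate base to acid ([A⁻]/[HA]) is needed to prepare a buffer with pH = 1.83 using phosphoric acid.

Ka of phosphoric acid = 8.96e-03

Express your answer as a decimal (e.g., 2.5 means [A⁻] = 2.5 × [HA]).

pKa = -log(8.96e-03) = 2.0477. pH = pKa + log([A⁻]/[HA]), so log([A⁻]/[HA]) = pH − pKa = 1.83 − 2.0477 = -0.2177. [A⁻]/[HA] = 10^(-0.2177) = 0.606

[A⁻]/[HA] = 0.606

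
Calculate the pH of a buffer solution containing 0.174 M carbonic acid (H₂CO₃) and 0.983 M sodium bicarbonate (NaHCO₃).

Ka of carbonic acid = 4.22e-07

pKa = -log(4.22e-07) = 6.37. pH = pKa + log([A⁻]/[HA]) = 6.37 + log(0.983/0.174)

pH = 7.13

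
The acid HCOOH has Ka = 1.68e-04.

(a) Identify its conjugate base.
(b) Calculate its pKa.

(a) The conjugate base is formed by removing one H⁺ from HCOOH, giving HCOO⁻. (b) pKa = -log(Ka) = -log(1.68e-04) = 3.77.

Conjugate base: HCOO⁻; pK_a = 3.77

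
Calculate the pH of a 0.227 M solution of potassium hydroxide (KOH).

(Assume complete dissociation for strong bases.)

[OH⁻] = 0.227 M for strong base. pOH = -log[OH⁻] = 0.64, pH = 14 - pOH

pH = 13.36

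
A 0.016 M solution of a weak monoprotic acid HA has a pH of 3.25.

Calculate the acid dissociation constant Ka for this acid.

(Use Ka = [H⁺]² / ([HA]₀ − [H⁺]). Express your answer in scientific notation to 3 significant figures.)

[H⁺] = 10^(−pH) = 10^(−3.25) = 5.623e-04 M. For HA ⇌ H⁺ + A⁻, Ka = [H⁺][A⁻]/[HA] = [H⁺]² / ([HA]₀ − [H⁺]) = (5.623e-04)² / (0.016 − 5.623e-04) = 2.05e-05.

K_a = 2.05e-05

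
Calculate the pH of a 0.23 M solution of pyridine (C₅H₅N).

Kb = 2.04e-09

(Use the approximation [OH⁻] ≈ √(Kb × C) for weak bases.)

[OH⁻] = √(Kb × C) = √(2.04e-09 × 0.23) = 2.1661e-05. pOH = 4.66, pH = 14 - pOH

pH = 9.34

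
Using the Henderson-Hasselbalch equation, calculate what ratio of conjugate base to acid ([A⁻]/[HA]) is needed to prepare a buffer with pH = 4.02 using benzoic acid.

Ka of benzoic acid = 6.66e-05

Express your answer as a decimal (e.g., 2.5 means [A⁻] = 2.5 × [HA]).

pKa = -log(6.66e-05) = 4.1765. pH = pKa + log([A⁻]/[HA]), so log([A⁻]/[HA]) = pH − pKa = 4.02 − 4.1765 = -0.1565. [A⁻]/[HA] = 10^(-0.1565) = 0.697

[A⁻]/[HA] = 0.697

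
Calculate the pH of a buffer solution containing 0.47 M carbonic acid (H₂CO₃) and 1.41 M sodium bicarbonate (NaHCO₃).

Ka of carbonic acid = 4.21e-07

pKa = -log(4.21e-07) = 6.38. pH = pKa + log([A⁻]/[HA]) = 6.38 + log(1.41/0.47)

pH = 6.85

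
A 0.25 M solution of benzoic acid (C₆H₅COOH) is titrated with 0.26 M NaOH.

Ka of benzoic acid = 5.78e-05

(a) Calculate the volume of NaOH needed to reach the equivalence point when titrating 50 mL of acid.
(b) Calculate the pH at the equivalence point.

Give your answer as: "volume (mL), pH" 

moles acid = 0.25 × 50/1000 = 0.0125 mol; V_base = moles/0.26 × 1000 = 48.1 mL. At equivalence only the conjugate base is present: [A⁻] = 0.0125/0.098 = 1.2745e-01 M. Kb = Kw/Ka = 1.73e-10; [OH⁻] = √(Kb × [A⁻]) = 4.6958e-06; pOH = 5.33; pH = 14 - pOH = 8.67.

V = 48.1 mL, pH = 8.67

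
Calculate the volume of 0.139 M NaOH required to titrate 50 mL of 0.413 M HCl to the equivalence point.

At equivalence: moles acid = moles base. moles HCl = 0.413 × 50/1000 = 0.02065 mol. V_base = moles / 0.139 × 1000 = 148.6 mL.

V_{base} = 148.6 mL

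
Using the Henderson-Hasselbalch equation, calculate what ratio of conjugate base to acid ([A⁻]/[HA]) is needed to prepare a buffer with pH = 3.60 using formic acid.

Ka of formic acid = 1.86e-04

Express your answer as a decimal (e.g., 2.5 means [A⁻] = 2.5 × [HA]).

pKa = -log(1.86e-04) = 3.7305. pH = pKa + log([A⁻]/[HA]), so log([A⁻]/[HA]) = pH − pKa = 3.60 − 3.7305 = -0.1305. [A⁻]/[HA] = 10^(-0.1305) = 0.740

[A⁻]/[HA] = 0.740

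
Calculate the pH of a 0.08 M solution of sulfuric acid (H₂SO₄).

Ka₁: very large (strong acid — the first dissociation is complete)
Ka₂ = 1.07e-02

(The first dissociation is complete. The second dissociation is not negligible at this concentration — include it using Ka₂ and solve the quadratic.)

First dissociation is complete: [H⁺]₀ = [HSO₄⁻]₀ = C = 0.08 M. Second dissociation HSO₄⁻ ⇌ H⁺ + SO₄²⁻: let x = [SO₄²⁻]. Ka₂ = (C + x)·x / (C − x) = 1.07e-02 → x² + (C + Ka₂)·x − Ka₂·C = 0 → x² + 0.09070·x − 8.560e-04 = 0. x = (−0.09070 + √(0.09070² + 4 × 8.560e-04)) / 2 = 8.6187e-03 M. [H⁺] = C + x = 0.08 + 8.6187e-03 = 8.8619e-02 M. pH = -log(8.8619e-02) = 1.05.

pH = 1.05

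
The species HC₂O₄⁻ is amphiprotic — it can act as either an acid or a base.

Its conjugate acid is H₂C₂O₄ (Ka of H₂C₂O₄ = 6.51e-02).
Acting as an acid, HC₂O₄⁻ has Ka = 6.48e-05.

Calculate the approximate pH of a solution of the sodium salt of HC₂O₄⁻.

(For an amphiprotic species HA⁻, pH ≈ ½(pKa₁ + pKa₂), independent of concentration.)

pKa₁ = -log(6.51e-02) = 1.19; pKa₂ = -log(6.48e-05) = 4.19. For an amphiprotic species, pH ≈ ½(pKa₁ + pKa₂) = ½(1.19 + 4.19) = 2.69.

pH = 2.69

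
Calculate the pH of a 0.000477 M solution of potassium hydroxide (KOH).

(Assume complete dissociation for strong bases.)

[OH⁻] = 0.000477 M for strong base. pOH = -log[OH⁻] = 3.32, pH = 14 - pOH

pH = 10.68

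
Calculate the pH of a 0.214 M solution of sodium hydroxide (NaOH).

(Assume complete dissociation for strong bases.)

[OH⁻] = 0.214 M for strong base. pOH = -log[OH⁻] = 0.67, pH = 14 - pOH

pH = 13.33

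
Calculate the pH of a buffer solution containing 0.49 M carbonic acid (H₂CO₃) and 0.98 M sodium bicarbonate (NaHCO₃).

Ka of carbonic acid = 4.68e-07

pKa = -log(4.68e-07) = 6.33. pH = pKa + log([A⁻]/[HA]) = 6.33 + log(0.98/0.49)

pH = 6.63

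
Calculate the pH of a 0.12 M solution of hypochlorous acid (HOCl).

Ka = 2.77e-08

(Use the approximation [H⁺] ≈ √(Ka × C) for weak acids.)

[H⁺] = √(Ka × C) = √(2.77e-08 × 0.12) = 5.7654e-05. pH = -log(5.7654e-05)

pH = 4.24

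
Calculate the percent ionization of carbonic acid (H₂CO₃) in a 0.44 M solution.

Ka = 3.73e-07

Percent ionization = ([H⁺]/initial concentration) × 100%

Using Ka equilibrium: x² + Ka×x - Ka×C = 0. Solving: [H⁺] = 4.0493e-04. Percent = (4.0493e-04/0.44) × 100

Percent ionization = 0.092%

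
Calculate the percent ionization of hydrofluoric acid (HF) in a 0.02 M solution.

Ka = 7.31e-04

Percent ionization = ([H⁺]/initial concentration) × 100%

Using Ka equilibrium: x² + Ka×x - Ka×C = 0. Solving: [H⁺] = 3.4755e-03. Percent = (3.4755e-03/0.02) × 100

Percent ionization = 17.4%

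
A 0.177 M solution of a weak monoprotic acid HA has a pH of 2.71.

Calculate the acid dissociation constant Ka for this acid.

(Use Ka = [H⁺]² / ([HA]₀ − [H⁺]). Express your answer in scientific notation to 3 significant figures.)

[H⁺] = 10^(−pH) = 10^(−2.71) = 1.950e-03 M. For HA ⇌ H⁺ + A⁻, Ka = [H⁺][A⁻]/[HA] = [H⁺]² / ([HA]₀ − [H⁺]) = (1.950e-03)² / (0.177 − 1.950e-03) = 2.17e-05.

K_a = 2.17e-05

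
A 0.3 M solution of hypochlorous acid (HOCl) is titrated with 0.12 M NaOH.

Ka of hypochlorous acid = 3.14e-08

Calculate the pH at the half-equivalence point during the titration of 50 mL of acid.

At half-equivalence [HA] = [A⁻], so Henderson-Hasselbalch gives pH = pKa = -log(3.14e-08) = 7.50.

pH = pKa = 7.50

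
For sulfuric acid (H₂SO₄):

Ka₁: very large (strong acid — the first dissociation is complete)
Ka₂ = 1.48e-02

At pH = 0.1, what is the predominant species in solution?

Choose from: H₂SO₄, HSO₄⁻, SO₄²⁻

The first dissociation is complete, so H₂SO₄ itself is never the predominant species in water; pKa₂ = -log(1.48e-02) = 1.83. For a polyprotic acid the predominant species crosses at each pKa: below pKa_n the protonated form dominates, above it the deprotonated form does. At pH = 0.1, the predominant species is HSO₄⁻.

HSO₄⁻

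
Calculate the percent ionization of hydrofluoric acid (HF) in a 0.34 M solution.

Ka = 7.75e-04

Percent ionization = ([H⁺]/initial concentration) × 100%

Using Ka equilibrium: x² + Ka×x - Ka×C = 0. Solving: [H⁺] = 1.5850e-02. Percent = (1.5850e-02/0.34) × 100

Percent ionization = 4.66%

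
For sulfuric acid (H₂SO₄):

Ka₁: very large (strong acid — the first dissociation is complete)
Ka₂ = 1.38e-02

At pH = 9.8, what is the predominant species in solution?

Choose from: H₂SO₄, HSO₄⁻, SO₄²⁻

The first dissociation is complete, so H₂SO₄ itself is never the predominant species in water; pKa₂ = -log(1.38e-02) = 1.86. For a polyprotic acid the predominant species crosses at each pKa: below pKa_n the protonated form dominates, above it the deprotonated form does. At pH = 9.8, the predominant species is SO₄²⁻.

SO₄²⁻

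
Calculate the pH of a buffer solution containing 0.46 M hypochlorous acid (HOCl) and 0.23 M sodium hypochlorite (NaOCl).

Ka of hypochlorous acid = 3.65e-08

pKa = -log(3.65e-08) = 7.44. pH = pKa + log([A⁻]/[HA]) = 7.44 + log(0.23/0.46)

pH = 7.14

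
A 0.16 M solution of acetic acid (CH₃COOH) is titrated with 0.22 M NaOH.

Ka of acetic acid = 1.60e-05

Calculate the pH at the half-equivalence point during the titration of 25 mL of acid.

At half-equivalence [HA] = [A⁻], so Henderson-Hasselbalch gives pH = pKa = -log(1.60e-05) = 4.80.

pH = pKa = 4.80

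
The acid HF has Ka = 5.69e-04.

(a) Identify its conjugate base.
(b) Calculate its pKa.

(a) The conjugate base is formed by removing one H⁺ from HF, giving F⁻. (b) pKa = -log(Ka) = -log(5.69e-04) = 3.24.

Conjugate base: F⁻; pK_a = 3.24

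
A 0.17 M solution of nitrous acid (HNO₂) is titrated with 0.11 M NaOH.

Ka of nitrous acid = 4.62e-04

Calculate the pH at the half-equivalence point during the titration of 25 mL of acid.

At half-equivalence [HA] = [A⁻], so Henderson-Hasselbalch gives pH = pKa = -log(4.62e-04) = 3.34.

pH = pKa = 3.34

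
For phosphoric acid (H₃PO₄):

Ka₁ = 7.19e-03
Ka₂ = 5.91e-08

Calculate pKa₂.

pKa₂ = -log(Ka₂) = -log(5.91e-08) = 7.23.

pK_{a2} = 7.23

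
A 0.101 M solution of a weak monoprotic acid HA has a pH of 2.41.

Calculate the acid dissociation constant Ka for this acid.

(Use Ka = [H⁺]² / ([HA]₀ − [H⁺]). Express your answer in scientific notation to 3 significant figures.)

[H⁺] = 10^(−pH) = 10^(−2.41) = 3.890e-03 M. For HA ⇌ H⁺ + A⁻, Ka = [H⁺][A⁻]/[HA] = [H⁺]² / ([HA]₀ − [H⁺]) = (3.890e-03)² / (0.101 − 3.890e-03) = 1.56e-04.

K_a = 1.56e-04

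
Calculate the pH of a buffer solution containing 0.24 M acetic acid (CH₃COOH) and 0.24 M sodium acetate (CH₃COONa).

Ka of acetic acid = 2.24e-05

pKa = -log(2.24e-05) = 4.65. pH = pKa + log([A⁻]/[HA]) = 4.65 + log(0.24/0.24)

pH = 4.65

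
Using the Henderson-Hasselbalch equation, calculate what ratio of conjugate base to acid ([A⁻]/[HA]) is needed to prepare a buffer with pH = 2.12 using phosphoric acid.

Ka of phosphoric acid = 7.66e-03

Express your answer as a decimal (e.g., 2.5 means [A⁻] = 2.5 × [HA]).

pKa = -log(7.66e-03) = 2.1158. pH = pKa + log([A⁻]/[HA]), so log([A⁻]/[HA]) = pH − pKa = 2.12 − 2.1158 = 0.0042. [A⁻]/[HA] = 10^(0.0042) = 1.01

[A⁻]/[HA] = 1.01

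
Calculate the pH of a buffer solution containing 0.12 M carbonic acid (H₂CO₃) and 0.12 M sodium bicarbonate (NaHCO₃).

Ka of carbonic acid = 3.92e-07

pKa = -log(3.92e-07) = 6.41. pH = pKa + log([A⁻]/[HA]) = 6.41 + log(0.12/0.12)

pH = 6.41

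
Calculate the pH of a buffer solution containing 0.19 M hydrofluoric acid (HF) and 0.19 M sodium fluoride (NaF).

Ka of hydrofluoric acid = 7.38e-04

pKa = -log(7.38e-04) = 3.13. pH = pKa + log([A⁻]/[HA]) = 3.13 + log(0.19/0.19)

pH = 3.13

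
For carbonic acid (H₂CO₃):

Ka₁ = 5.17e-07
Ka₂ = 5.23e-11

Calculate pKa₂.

pKa₂ = -log(Ka₂) = -log(5.23e-11) = 10.28.

pK_{a2} = 10.28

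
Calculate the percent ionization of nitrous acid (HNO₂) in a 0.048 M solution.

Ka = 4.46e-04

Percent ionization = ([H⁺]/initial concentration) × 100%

Using Ka equilibrium: x² + Ka×x - Ka×C = 0. Solving: [H⁺] = 4.4092e-03. Percent = (4.4092e-03/0.048) × 100

Percent ionization = 9.19%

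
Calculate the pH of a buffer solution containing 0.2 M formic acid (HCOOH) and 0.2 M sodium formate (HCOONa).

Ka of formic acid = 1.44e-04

pKa = -log(1.44e-04) = 3.84. pH = pKa + log([A⁻]/[HA]) = 3.84 + log(0.2/0.2)

pH = 3.84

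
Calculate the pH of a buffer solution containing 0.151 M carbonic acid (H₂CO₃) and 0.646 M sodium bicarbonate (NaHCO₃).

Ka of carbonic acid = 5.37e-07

pKa = -log(5.37e-07) = 6.27. pH = pKa + log([A⁻]/[HA]) = 6.27 + log(0.646/0.151)

pH = 6.90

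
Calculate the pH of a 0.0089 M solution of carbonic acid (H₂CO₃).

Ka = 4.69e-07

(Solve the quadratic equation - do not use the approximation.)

x² + Ka×x - Ka×C = 0. Using quadratic formula: [H⁺] = 6.4373e-05

pH = 4.19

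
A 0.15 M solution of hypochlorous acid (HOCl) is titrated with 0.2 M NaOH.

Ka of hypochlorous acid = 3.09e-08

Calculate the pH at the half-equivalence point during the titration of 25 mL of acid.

At half-equivalence [HA] = [A⁻], so Henderson-Hasselbalch gives pH = pKa = -log(3.09e-08) = 7.51.

pH = pKa = 7.51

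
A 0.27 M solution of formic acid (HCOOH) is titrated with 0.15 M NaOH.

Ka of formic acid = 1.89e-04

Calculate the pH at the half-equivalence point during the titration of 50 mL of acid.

At half-equivalence [HA] = [A⁻], so Henderson-Hasselbalch gives pH = pKa = -log(1.89e-04) = 3.72.

pH = pKa = 3.72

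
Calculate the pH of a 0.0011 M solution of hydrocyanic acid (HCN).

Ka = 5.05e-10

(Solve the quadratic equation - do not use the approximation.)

x² + Ka×x - Ka×C = 0. Using quadratic formula: [H⁺] = 7.4507e-07

pH = 6.13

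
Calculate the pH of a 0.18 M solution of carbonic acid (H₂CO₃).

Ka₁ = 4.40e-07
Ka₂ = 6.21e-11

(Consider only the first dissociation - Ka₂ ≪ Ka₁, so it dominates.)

First dissociation dominates. From Ka₁ = [H⁺][HA⁻]/[H₂A], x² + Ka₁·x − Ka₁·C = 0 with C = 0.18 M and Ka₁ = 4.40e-07. Solving: [H⁺] = (−Ka₁ + √(Ka₁² + 4·Ka₁·C)) / 2 = 2.8121e-04 M. pH = -log(2.8121e-04) = 3.55.

pH = 3.55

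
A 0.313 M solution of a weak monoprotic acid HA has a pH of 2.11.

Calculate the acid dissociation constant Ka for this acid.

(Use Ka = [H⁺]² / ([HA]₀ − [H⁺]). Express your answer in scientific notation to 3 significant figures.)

[H⁺] = 10^(−pH) = 10^(−2.11) = 7.762e-03 M. For HA ⇌ H⁺ + A⁻, Ka = [H⁺][A⁻]/[HA] = [H⁺]² / ([HA]₀ − [H⁺]) = (7.762e-03)² / (0.313 − 7.762e-03) = 1.97e-04.

K_a = 1.97e-04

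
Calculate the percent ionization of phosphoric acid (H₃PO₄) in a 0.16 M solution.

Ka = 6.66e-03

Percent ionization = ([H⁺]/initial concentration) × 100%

Using Ka equilibrium: x² + Ka×x - Ka×C = 0. Solving: [H⁺] = 2.9483e-02. Percent = (2.9483e-02/0.16) × 100

Percent ionization = 18.4%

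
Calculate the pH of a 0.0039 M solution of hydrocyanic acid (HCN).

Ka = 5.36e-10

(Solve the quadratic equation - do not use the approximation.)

x² + Ka×x - Ka×C = 0. Using quadratic formula: [H⁺] = 1.4456e-06

pH = 5.84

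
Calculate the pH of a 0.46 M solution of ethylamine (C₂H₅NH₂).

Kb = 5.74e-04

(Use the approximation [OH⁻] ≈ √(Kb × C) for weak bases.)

[OH⁻] = √(Kb × C) = √(5.74e-04 × 0.46) = 1.6249e-02. pOH = 1.79, pH = 14 - pOH

pH = 12.21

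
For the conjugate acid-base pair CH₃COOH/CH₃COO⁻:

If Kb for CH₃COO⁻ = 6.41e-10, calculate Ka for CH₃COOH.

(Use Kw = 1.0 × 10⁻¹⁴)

For a conjugate pair Ka × Kb = Kw, so Ka = Kw/Kb = 1.0 × 10⁻¹⁴ / 6.41e-10 = 1.56e-05.

K_a = 1.56e-05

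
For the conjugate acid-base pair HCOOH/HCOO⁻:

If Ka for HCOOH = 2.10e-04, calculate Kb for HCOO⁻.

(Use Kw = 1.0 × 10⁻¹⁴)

For a conjugate pair Ka × Kb = Kw, so Kb = Kw/Ka = 1.0 × 10⁻¹⁴ / 2.10e-04 = 4.76e-11.

K_b = 4.76e-11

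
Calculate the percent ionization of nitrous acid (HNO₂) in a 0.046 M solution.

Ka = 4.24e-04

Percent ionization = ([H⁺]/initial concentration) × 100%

Using Ka equilibrium: x² + Ka×x - Ka×C = 0. Solving: [H⁺] = 4.2094e-03. Percent = (4.2094e-03/0.046) × 100

Percent ionization = 9.15%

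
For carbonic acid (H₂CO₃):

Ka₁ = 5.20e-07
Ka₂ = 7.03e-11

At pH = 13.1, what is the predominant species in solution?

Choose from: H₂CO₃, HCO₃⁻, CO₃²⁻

pKa₁ = 6.28, pKa₂ = 10.15. For a polyprotic acid the predominant species crosses at each pKa: below pKa_n the protonated form dominates, above it the deprotonated form does. At pH = 13.1, the predominant species is CO₃²⁻.

CO₃²⁻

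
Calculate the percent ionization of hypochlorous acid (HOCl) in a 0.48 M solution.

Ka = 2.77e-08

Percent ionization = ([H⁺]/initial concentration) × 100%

Using Ka equilibrium: x² + Ka×x - Ka×C = 0. Solving: [H⁺] = 1.1529e-04. Percent = (1.1529e-04/0.48) × 100

Percent ionization = 0.024%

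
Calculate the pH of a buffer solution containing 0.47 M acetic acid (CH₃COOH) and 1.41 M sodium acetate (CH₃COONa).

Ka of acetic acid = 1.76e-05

pKa = -log(1.76e-05) = 4.75. pH = pKa + log([A⁻]/[HA]) = 4.75 + log(1.41/0.47)

pH = 5.23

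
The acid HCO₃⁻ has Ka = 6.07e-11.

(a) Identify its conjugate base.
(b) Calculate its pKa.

(a) The conjugate base is formed by removing one H⁺ from HCO₃⁻, giving CO₃²⁻. (b) pKa = -log(Ka) = -log(6.07e-11) = 10.22.

Conjugate base: CO₃²⁻; pK_a = 10.22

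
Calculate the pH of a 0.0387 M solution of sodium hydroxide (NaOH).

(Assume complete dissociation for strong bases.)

[OH⁻] = 0.0387 M for strong base. pOH = -log[OH⁻] = 1.41, pH = 14 - pOH

pH = 12.59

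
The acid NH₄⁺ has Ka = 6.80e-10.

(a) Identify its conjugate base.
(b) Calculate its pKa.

(a) The conjugate base is formed by removing one H⁺ from NH₄⁺, giving NH₃. (b) pKa = -log(Ka) = -log(6.80e-10) = 9.17.

Conjugate base: NH₃; pK_a = 9.17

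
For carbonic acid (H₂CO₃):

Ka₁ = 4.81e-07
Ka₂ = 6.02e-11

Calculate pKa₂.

pKa₂ = -log(Ka₂) = -log(6.02e-11) = 10.22.

pK_{a2} = 10.22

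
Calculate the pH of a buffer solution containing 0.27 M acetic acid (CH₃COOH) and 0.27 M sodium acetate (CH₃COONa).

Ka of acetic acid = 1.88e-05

pKa = -log(1.88e-05) = 4.73. pH = pKa + log([A⁻]/[HA]) = 4.73 + log(0.27/0.27)

pH = 4.73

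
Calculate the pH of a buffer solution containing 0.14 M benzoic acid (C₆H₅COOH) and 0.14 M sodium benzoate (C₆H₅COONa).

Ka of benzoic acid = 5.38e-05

pKa = -log(5.38e-05) = 4.27. pH = pKa + log([A⁻]/[HA]) = 4.27 + log(0.14/0.14)

pH = 4.27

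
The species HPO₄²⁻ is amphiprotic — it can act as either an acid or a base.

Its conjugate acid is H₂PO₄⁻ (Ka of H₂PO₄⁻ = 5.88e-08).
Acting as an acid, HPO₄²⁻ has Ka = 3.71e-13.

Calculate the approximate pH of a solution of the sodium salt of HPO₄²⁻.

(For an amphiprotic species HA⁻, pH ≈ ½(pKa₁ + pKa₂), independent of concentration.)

pKa₁ = -log(5.88e-08) = 7.23; pKa₂ = -log(3.71e-13) = 12.43. For an amphiprotic species, pH ≈ ½(pKa₁ + pKa₂) = ½(7.23 + 12.43) = 9.83.

pH = 9.83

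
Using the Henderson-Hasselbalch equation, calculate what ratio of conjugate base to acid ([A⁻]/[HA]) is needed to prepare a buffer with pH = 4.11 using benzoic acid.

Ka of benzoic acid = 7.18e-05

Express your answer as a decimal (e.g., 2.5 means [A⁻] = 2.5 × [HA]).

pKa = -log(7.18e-05) = 4.1439. pH = pKa + log([A⁻]/[HA]), so log([A⁻]/[HA]) = pH − pKa = 4.11 − 4.1439 = -0.0339. [A⁻]/[HA] = 10^(-0.0339) = 0.925

[A⁻]/[HA] = 0.925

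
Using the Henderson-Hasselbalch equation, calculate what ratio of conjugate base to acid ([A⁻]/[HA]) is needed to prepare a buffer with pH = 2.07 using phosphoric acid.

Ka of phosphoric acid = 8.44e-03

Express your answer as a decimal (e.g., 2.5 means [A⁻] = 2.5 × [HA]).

pKa = -log(8.44e-03) = 2.0737. pH = pKa + log([A⁻]/[HA]), so log([A⁻]/[HA]) = pH − pKa = 2.07 − 2.0737 = -0.0037. [A⁻]/[HA] = 10^(-0.0037) = 0.992

[A⁻]/[HA] = 0.992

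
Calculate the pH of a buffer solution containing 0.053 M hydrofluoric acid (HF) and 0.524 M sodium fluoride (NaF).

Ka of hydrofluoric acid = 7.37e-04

pKa = -log(7.37e-04) = 3.13. pH = pKa + log([A⁻]/[HA]) = 3.13 + log(0.524/0.053)

pH = 4.13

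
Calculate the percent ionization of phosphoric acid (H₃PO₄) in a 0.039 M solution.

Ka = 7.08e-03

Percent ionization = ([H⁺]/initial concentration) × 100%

Using Ka equilibrium: x² + Ka×x - Ka×C = 0. Solving: [H⁺] = 1.3450e-02. Percent = (1.3450e-02/0.039) × 100

Percent ionization = 34.5%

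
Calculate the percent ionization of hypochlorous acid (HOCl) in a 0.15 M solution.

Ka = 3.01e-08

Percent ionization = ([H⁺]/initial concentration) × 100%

Using Ka equilibrium: x² + Ka×x - Ka×C = 0. Solving: [H⁺] = 6.7179e-05. Percent = (6.7179e-05/0.15) × 100

Percent ionization = 0.0448%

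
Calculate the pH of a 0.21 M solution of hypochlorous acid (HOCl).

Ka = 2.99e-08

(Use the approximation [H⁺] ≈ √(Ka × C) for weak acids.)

[H⁺] = √(Ka × C) = √(2.99e-08 × 0.21) = 7.9240e-05. pH = -log(7.9240e-05)

pH = 4.10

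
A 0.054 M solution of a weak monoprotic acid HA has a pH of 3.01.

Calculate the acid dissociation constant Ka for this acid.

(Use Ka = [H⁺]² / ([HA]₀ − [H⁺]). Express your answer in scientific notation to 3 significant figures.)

[H⁺] = 10^(−pH) = 10^(−3.01) = 9.772e-04 M. For HA ⇌ H⁺ + A⁻, Ka = [H⁺][A⁻]/[HA] = [H⁺]² / ([HA]₀ − [H⁺]) = (9.772e-04)² / (0.054 − 9.772e-04) = 1.80e-05.

K_a = 1.80e-05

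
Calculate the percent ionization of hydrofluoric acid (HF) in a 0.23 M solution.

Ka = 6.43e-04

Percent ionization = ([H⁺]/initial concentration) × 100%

Using Ka equilibrium: x² + Ka×x - Ka×C = 0. Solving: [H⁺] = 1.1844e-02. Percent = (1.1844e-02/0.23) × 100

Percent ionization = 5.15%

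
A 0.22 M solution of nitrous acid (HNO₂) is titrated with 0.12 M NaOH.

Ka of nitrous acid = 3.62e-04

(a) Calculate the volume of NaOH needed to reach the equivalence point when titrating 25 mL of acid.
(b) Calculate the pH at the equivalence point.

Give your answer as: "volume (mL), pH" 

moles acid = 0.22 × 25/1000 = 0.0055 mol; V_base = moles/0.12 × 1000 = 45.8 mL. At equivalence only the conjugate base is present: [A⁻] = 0.0055/0.071 = 7.7647e-02 M. Kb = Kw/Ka = 2.76e-11; [OH⁻] = √(Kb × [A⁻]) = 1.4646e-06; pOH = 5.83; pH = 14 - pOH = 8.17.

V = 45.8 mL, pH = 8.17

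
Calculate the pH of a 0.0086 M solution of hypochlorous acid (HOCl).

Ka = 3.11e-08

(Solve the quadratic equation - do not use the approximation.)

x² + Ka×x - Ka×C = 0. Using quadratic formula: [H⁺] = 1.6339e-05

pH = 4.79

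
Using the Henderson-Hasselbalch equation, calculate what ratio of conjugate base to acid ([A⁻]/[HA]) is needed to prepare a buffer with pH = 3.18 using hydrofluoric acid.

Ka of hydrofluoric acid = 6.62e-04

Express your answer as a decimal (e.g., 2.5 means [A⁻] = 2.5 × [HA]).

pKa = -log(6.62e-04) = 3.1791. pH = pKa + log([A⁻]/[HA]), so log([A⁻]/[HA]) = pH − pKa = 3.18 − 3.1791 = 0.0009. [A⁻]/[HA] = 10^(0.0009) = 1.00

[A⁻]/[HA] = 1.00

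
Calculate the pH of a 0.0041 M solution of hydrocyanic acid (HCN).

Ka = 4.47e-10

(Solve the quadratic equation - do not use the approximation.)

x² + Ka×x - Ka×C = 0. Using quadratic formula: [H⁺] = 1.3535e-06

pH = 5.87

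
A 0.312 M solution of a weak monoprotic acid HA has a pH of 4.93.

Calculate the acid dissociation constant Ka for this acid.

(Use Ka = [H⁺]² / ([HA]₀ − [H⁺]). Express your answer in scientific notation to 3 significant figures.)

[H⁺] = 10^(−pH) = 10^(−4.93) = 1.175e-05 M. For HA ⇌ H⁺ + A⁻, Ka = [H⁺][A⁻]/[HA] = [H⁺]² / ([HA]₀ − [H⁺]) = (1.175e-05)² / (0.312 − 1.175e-05) = 4.42e-10.

K_a = 4.42e-10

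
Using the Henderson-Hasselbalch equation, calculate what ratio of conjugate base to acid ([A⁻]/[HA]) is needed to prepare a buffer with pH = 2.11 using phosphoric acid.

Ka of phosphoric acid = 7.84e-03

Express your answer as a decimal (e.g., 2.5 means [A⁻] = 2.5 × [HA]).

pKa = -log(7.84e-03) = 2.1057. pH = pKa + log([A⁻]/[HA]), so log([A⁻]/[HA]) = pH − pKa = 2.11 − 2.1057 = 0.0043. [A⁻]/[HA] = 10^(0.0043) = 1.01

[A⁻]/[HA] = 1.01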